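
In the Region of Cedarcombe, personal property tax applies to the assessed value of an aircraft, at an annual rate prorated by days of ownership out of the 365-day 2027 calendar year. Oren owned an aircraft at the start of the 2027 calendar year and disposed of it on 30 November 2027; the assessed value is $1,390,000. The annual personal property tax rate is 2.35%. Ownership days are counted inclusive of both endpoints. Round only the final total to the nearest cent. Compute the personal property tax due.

Days held (1 January – 30 November 2027): 334 out of 365
Tax = $1,390,000 × 2.35% × 334/365 = $29,890.7123

$29,890.71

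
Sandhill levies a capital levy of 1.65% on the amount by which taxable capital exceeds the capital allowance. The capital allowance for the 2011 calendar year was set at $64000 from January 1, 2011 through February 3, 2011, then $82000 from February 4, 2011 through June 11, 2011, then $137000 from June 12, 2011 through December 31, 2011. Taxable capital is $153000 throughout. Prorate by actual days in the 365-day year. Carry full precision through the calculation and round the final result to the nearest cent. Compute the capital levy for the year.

$694.45

January 1 – February 3, 2011: 34 days, exemption $64000 → ($153000 − $64000) × 1.65% × 34/365 = $136.7918
February 4 – June 11, 2011: 128 days, exemption $82000 → ($153000 − $82000) × 1.65% × 128/365 = $410.8274
June 12 – December 31, 2011: 203 days, exemption $137000 → ($153000 − $137000) × 1.65% × 203/365 = $146.8274
Total = $694.4466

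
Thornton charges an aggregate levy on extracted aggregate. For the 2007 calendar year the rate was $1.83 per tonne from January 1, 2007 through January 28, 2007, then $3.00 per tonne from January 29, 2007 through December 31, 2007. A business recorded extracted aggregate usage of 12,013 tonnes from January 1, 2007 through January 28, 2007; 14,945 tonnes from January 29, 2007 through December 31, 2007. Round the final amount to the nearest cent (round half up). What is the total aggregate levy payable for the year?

$66,818.79

January 1 – January 28, 2007: 12,013 tonnes at $1.83/tonne → $21,983.79
January 29 – December 31, 2007: 14,945 tonnes at $3.00/tonne → $44,835.00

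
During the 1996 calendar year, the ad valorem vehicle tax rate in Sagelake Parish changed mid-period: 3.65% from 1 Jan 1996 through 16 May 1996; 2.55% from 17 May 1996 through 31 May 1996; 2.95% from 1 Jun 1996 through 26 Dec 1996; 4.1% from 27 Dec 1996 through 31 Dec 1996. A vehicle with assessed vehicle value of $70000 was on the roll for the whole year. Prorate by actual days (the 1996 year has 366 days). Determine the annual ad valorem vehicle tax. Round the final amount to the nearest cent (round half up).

$2247.94

1 Jan – 16 May 1996: 137 days at 3.65% → $70000 × 3.65% × 137/366 = $956.3798
17 May – 31 May 1996: 15 days at 2.55% → $70000 × 2.55% × 15/366 = $73.1557
1 Jun – 26 Dec 1996: 209 days at 2.95% → $70000 × 2.95% × 209/366 = $1179.1940
27 Dec – 31 Dec 1996: 5 days at 4.1% → $70000 × 4.1% × 5/366 = $39.2077
Total = $2247.9372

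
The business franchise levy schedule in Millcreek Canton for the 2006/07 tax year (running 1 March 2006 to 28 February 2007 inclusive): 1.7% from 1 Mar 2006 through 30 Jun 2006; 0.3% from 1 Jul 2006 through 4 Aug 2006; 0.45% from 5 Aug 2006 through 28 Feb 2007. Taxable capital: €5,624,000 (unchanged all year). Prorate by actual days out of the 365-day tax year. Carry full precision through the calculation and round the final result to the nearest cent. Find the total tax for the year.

1 Mar – 30 Jun 2006: 122 days at 1.7% → €5,624,000 × 1.7% × 122/365 = €31,956.6466
1 Jul – 4 Aug 2006: 35 days at 0.3% → €5,624,000 × 0.3% × 35/365 = €1,617.8630
5 Aug 2006 – 28 Feb 2007: 208 days at 0.45% → €5,624,000 × 0.45% × 208/365 = €14,422.0932
Total = €47,996.6027

€47,996.60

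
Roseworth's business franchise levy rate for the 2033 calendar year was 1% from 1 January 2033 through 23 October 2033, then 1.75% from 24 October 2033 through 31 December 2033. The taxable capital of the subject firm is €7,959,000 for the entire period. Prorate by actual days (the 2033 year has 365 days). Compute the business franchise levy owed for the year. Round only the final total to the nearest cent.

€90,874.34

1 January – 23 October 2033: 296 days at 1% → €7,959,000 × 1% × 296/365 = €64,544.2192
24 October – 31 December 2033: 69 days at 1.75% → €7,959,000 × 1.75% × 69/365 = €26,330.1164
Total = €90,874.3356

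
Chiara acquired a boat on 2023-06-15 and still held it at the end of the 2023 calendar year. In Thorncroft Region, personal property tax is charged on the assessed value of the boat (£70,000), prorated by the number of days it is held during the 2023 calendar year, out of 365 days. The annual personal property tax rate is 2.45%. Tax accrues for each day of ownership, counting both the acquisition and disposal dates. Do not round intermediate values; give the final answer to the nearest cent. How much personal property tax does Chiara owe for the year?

Days held (2023-06-15 to 2023-12-31): 200 out of 365
Tax = £70,000 × 2.45% × 200/365 = £939.7260

£939.73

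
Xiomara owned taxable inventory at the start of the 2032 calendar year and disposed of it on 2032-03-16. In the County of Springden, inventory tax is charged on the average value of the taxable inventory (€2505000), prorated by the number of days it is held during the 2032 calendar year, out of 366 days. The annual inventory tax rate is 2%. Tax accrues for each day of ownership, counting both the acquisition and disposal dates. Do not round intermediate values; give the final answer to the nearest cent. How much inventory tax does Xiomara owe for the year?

€10403.28

Days held (2032-01-01 to 2032-03-16): 76 out of 366
Tax = €2505000 × 2% × 76/366 = €10403.2787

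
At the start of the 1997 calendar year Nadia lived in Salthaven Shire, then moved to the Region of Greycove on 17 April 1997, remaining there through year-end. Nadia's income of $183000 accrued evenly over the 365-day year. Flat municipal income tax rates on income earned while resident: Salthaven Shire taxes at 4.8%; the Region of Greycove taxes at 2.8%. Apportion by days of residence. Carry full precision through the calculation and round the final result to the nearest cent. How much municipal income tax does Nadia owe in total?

$6186.90

Salthaven Shire, 1 January – 16 April 1997: 106 days → $183000 × 4.8% × 106/365 = $2550.9699
The Region of Greycove, 17 April – 31 December 1997: 259 days → $183000 × 2.8% × 259/365 = $3635.9342
Total = $6186.9041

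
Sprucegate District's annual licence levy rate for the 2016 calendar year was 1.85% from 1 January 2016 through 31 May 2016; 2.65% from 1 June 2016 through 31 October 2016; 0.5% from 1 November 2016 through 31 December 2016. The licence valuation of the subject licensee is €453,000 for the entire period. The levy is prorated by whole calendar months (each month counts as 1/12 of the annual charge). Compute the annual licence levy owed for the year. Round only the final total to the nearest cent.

€8,871.25

1 January – 31 May 2016: 5 months at 1.85% → €453,000 × 1.85% × 5/12 = €3,491.8750
1 June – 31 October 2016: 5 months at 2.65% → €453,000 × 2.65% × 5/12 = €5,001.8750
1 November – 31 December 2016: 2 months at 0.5% → €453,000 × 0.5% × 2/12 = €377.5000
Total = €8,871.2500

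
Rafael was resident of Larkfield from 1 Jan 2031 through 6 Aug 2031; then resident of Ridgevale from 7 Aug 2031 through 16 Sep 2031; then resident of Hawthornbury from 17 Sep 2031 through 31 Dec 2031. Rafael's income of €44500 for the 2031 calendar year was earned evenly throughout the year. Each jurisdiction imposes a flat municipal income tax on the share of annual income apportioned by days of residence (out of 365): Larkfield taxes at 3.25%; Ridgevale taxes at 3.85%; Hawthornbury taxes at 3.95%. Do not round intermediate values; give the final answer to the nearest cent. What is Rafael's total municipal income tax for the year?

Larkfield, 1 Jan – 6 Aug 2031: 218 days → €44500 × 3.25% × 218/365 = €863.7877
Ridgevale, 7 Aug – 16 Sep 2031: 41 days → €44500 × 3.85% × 41/365 = €192.4473
Hawthornbury, 17 Sep – 31 Dec 2031: 106 days → €44500 × 3.95% × 106/365 = €510.4699
Total = €1566.7048

€1566.70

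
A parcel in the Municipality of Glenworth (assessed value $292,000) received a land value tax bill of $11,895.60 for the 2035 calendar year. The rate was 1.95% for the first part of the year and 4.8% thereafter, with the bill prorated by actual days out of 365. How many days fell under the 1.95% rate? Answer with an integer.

Let d = days at the first rate; then 365 − d days at the second rate.
$292,000 × [1.95%·d + 4.8%·(365−d)] / 365 = $11,895.60
Solving gives d = 93, so the new rate took effect on April 4, 2035.

93 days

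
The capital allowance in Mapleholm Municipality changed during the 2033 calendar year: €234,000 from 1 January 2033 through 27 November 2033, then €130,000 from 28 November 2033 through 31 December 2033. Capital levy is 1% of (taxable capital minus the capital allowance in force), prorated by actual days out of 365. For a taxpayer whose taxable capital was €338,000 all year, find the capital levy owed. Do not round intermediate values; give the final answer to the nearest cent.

€1,136.88

1 January – 27 November 2033: 331 days, exemption €234,000 → (€338,000 − €234,000) × 1% × 331/365 = €943.1233
28 November – 31 December 2033: 34 days, exemption €130,000 → (€338,000 − €130,000) × 1% × 34/365 = €193.7534
Total = €1,136.8767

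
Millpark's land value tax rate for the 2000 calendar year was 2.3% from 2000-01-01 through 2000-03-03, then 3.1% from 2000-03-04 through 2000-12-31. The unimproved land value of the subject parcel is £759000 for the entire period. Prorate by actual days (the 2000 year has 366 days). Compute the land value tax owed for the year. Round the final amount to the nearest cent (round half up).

2000-01-01 to 2000-03-03: 63 days at 2.3% → £759000 × 2.3% × 63/366 = £3004.8934
2000-03-04 to 2000-12-31: 303 days at 3.1% → £759000 × 3.1% × 303/366 = £19478.9262
Total = £22483.8197

£22483.82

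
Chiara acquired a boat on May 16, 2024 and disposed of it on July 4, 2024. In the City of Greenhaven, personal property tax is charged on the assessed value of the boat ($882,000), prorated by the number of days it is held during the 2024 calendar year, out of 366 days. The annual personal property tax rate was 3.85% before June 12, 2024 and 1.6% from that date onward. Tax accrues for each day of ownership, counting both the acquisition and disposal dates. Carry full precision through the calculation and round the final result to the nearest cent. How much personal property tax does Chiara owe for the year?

May 16 – June 11, 2024: 27 days at 3.85% → $882,000 × 3.85% × 27/366 = $2,505.0246
June 12 – July 4, 2024: 23 days at 1.6% → $882,000 × 1.6% × 23/366 = $886.8197
Total = $3,391.8443

$3,391.84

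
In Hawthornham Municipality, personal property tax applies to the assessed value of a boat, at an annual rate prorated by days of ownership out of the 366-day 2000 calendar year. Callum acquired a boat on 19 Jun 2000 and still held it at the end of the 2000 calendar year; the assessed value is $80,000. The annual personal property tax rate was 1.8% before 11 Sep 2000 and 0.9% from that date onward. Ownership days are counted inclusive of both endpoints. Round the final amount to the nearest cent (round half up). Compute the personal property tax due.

19 Jun – 10 Sep 2000: 84 days at 1.8% → $80,000 × 1.8% × 84/366 = $330.4918
11 Sep – 31 Dec 2000: 112 days at 0.9% → $80,000 × 0.9% × 112/366 = $220.3279
Total = $550.8197

$550.82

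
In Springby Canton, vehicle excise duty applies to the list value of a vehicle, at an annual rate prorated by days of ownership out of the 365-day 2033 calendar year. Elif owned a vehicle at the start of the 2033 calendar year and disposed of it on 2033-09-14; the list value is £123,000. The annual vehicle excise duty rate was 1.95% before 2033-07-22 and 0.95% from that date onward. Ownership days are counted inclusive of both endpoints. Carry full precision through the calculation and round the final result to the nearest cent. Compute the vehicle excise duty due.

2033-01-01 to 2033-07-21: 202 days at 1.95% → £123,000 × 1.95% × 202/365 = £1,327.3890
2033-07-22 to 2033-09-14: 55 days at 0.95% → £123,000 × 0.95% × 55/365 = £176.0753
Total = £1,503.4644

£1,503.46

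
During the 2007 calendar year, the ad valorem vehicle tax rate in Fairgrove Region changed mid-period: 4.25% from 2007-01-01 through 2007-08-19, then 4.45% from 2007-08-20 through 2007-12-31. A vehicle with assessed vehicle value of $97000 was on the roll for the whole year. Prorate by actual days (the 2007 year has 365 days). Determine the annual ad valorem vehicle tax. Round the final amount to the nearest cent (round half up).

2007-01-01 to 2007-08-19: 231 days at 4.25% → $97000 × 4.25% × 231/365 = $2609.0342
2007-08-20 to 2007-12-31: 134 days at 4.45% → $97000 × 4.45% × 134/365 = $1584.6877
Total = $4193.7219

$4193.72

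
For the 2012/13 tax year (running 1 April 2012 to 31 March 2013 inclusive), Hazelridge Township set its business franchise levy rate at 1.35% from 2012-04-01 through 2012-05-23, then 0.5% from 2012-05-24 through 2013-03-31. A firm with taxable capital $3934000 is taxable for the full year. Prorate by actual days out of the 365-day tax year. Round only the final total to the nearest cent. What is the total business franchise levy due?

2012-04-01 to 2012-05-23: 53 days at 1.35% → $3934000 × 1.35% × 53/365 = $7711.7178
2012-05-24 to 2013-03-31: 312 days at 0.5% → $3934000 × 0.5% × 312/365 = $16813.8082
Total = $24525.5260

$24525.53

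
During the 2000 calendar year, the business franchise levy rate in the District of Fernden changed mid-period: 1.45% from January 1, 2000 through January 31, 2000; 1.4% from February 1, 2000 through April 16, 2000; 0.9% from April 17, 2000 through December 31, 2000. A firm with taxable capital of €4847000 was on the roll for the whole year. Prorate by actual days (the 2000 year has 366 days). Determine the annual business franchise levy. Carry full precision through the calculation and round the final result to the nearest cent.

January 1 – January 31, 2000: 31 days at 1.45% → €4847000 × 1.45% × 31/366 = €5952.8046
February 1 – April 16, 2000: 76 days at 1.4% → €4847000 × 1.4% × 76/366 = €14090.7322
April 17 – December 31, 2000: 259 days at 0.9% → €4847000 × 0.9% × 259/366 = €30869.8279
Total = €50913.3648

€50913.36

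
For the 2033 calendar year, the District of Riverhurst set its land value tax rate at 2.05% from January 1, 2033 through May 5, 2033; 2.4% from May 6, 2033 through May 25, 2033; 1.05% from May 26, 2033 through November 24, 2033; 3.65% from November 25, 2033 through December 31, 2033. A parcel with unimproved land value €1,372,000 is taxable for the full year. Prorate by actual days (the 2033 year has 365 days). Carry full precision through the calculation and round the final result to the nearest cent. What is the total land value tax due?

January 1 – May 5, 2033: 125 days at 2.05% → €1,372,000 × 2.05% × 125/365 = €9,632.1918
May 6 – May 25, 2033: 20 days at 2.4% → €1,372,000 × 2.4% × 20/365 = €1,804.2740
May 26 – November 24, 2033: 183 days at 1.05% → €1,372,000 × 1.05% × 183/365 = €7,222.7342
November 25 – December 31, 2033: 37 days at 3.65% → €1,372,000 × 3.65% × 37/365 = €5,076.4000
Total = €23,735.6000

€23,735.60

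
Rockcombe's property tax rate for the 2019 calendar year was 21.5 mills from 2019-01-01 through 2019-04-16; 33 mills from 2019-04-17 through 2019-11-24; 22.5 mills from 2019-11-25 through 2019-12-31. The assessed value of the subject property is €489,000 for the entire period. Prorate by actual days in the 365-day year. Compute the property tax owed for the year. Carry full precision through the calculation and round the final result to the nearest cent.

2019-01-01 to 2019-04-16: 106 days at 21.5 mills → €489,000 × 2.15% × 106/365 = €3,053.2356
2019-04-17 to 2019-11-24: 222 days at 33 mills → €489,000 × 3.3% × 222/365 = €9,814.8329
2019-11-25 to 2019-12-31: 37 days at 22.5 mills → €489,000 × 2.25% × 37/365 = €1,115.3219
Total = €13,983.3904

€13,983.39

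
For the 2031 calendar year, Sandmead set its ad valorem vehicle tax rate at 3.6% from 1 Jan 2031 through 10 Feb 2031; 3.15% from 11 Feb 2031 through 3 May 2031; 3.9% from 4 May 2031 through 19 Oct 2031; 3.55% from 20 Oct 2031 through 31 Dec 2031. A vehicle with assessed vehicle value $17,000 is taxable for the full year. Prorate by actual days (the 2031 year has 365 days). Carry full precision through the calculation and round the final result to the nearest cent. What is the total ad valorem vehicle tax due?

$616.73

1 Jan – 10 Feb 2031: 41 days at 3.6% → $17,000 × 3.6% × 41/365 = $68.7452
11 Feb – 3 May 2031: 82 days at 3.15% → $17,000 × 3.15% × 82/365 = $120.3041
4 May – 19 Oct 2031: 169 days at 3.9% → $17,000 × 3.9% × 169/365 = $306.9781
20 Oct – 31 Dec 2031: 73 days at 3.55% → $17,000 × 3.55% × 73/365 = $120.7000
Total = $616.7274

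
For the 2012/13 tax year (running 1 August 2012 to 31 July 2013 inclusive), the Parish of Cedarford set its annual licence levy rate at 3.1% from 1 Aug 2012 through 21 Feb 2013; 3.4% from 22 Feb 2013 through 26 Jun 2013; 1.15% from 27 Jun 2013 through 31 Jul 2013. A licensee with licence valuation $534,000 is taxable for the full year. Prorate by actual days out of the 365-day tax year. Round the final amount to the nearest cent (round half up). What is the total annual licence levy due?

1 Aug 2012 – 21 Feb 2013: 205 days at 3.1% → $534,000 × 3.1% × 205/365 = $9,297.4521
22 Feb – 26 Jun 2013: 125 days at 3.4% → $534,000 × 3.4% × 125/365 = $6,217.8082
27 Jun – 31 Jul 2013: 35 days at 1.15% → $534,000 × 1.15% × 35/365 = $588.8630
Total = $16,104.1233

$16,104.12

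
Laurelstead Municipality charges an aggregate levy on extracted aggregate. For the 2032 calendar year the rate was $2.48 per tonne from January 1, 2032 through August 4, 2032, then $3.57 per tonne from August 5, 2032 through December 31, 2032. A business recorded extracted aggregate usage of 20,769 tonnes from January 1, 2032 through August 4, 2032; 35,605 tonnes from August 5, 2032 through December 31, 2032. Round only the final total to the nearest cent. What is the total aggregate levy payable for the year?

January 1 – August 4, 2032: 20,769 tonnes at $2.48/tonne → $51507.12
August 5 – December 31, 2032: 35,605 tonnes at $3.57/tonne → $127109.85

$178616.97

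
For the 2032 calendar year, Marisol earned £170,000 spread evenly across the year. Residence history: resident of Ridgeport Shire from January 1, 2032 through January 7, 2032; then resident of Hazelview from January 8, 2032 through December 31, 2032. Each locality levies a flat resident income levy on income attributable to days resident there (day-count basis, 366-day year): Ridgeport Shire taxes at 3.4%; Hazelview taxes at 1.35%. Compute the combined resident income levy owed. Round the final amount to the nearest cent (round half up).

£2,361.65

Ridgeport Shire, January 1 – January 7, 2032: 7 days → £170,000 × 3.4% × 7/366 = £110.5464
Hazelview, January 8 – December 31, 2032: 359 days → £170,000 × 1.35% × 359/366 = £2,251.1066
Total = £2,361.6530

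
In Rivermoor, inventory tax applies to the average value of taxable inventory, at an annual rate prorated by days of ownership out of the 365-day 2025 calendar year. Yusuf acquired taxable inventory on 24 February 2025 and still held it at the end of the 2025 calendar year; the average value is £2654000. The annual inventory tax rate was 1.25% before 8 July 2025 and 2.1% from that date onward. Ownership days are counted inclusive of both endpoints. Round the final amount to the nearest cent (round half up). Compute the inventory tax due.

£39206.49

24 February – 7 July 2025: 134 days at 1.25% → £2654000 × 1.25% × 134/365 = £12179.3151
8 July – 31 December 2025: 177 days at 2.1% → £2654000 × 2.1% × 177/365 = £27027.1726
Total = £39206.4877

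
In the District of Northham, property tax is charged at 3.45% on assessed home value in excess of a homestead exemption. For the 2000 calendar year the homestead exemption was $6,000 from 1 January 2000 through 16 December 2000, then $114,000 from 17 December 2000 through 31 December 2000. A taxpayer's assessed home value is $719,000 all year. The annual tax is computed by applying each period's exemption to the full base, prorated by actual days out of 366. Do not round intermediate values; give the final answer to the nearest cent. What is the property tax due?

1 January – 16 December 2000: 351 days, exemption $6,000 → ($719,000 − $6,000) × 3.45% × 351/366 = $23,590.3648
17 December – 31 December 2000: 15 days, exemption $114,000 → ($719,000 − $114,000) × 3.45% × 15/366 = $855.4303
Total = $24,445.7951

$24,445.80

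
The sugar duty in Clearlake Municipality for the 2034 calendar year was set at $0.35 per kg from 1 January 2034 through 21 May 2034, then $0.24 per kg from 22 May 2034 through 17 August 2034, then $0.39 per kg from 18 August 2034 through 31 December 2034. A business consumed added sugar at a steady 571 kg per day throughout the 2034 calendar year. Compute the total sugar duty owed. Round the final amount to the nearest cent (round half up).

$70524.21

1 January – 21 May 2034: 141 days × 571 kg/day = 80,511 kg at $0.35/kg → $28178.85
22 May – 17 August 2034: 88 days × 571 kg/day = 50,248 kg at $0.24/kg → $12059.52
18 August – 31 December 2034: 136 days × 571 kg/day = 77,656 kg at $0.39/kg → $30285.84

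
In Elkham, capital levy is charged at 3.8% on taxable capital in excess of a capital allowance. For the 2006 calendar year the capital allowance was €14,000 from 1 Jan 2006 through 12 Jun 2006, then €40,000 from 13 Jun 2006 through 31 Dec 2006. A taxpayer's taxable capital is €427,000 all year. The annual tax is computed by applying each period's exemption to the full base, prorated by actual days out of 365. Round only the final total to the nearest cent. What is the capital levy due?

€15,147.22

1 Jan – 12 Jun 2006: 163 days, exemption €14,000 → (€427,000 − €14,000) × 3.8% × 163/365 = €7,008.5534
13 Jun – 31 Dec 2006: 202 days, exemption €40,000 → (€427,000 − €40,000) × 3.8% × 202/365 = €8,138.6630
Total = €15,147.2164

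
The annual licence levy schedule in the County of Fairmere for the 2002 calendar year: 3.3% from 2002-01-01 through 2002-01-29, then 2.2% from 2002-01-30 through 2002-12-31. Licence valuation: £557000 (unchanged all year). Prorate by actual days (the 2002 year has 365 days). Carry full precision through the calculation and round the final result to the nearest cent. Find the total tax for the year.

£12740.80

2002-01-01 to 2002-01-29: 29 days at 3.3% → £557000 × 3.3% × 29/365 = £1460.4082
2002-01-30 to 2002-12-31: 336 days at 2.2% → £557000 × 2.2% × 336/365 = £11280.3945
Total = £12740.8027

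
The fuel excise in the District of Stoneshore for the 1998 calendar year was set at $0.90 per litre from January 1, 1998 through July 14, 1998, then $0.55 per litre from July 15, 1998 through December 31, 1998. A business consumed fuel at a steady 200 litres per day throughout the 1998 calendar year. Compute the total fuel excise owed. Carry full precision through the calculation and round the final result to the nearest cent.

January 1 – July 14, 1998: 195 days × 200 litres/day = 39,000 litres at $0.90/litre → $35100.00
July 15 – December 31, 1998: 170 days × 200 litres/day = 34,000 litres at $0.55/litre → $18700.00

$53800.00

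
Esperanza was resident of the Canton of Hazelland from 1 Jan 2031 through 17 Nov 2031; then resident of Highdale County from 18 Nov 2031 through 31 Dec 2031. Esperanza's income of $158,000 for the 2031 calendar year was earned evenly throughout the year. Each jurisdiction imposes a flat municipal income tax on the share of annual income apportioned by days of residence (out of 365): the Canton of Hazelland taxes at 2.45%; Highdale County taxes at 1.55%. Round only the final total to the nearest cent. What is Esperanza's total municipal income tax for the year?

The Canton of Hazelland, 1 Jan – 17 Nov 2031: 321 days → $158,000 × 2.45% × 321/365 = $3,404.3589
Highdale County, 18 Nov – 31 Dec 2031: 44 days → $158,000 × 1.55% × 44/365 = $295.2219
Total = $3,699.5808

$3,699.58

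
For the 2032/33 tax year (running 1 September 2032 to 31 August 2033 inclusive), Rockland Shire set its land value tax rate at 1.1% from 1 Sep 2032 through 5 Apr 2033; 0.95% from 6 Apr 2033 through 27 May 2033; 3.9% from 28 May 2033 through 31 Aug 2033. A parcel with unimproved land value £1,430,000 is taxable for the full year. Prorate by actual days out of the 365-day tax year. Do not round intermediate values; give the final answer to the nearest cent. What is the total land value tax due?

£25,955.48

1 Sep 2032 – 5 Apr 2033: 217 days at 1.1% → £1,430,000 × 1.1% × 217/365 = £9,351.8082
6 Apr – 27 May 2033: 52 days at 0.95% → £1,430,000 × 0.95% × 52/365 = £1,935.3973
28 May – 31 Aug 2033: 96 days at 3.9% → £1,430,000 × 3.9% × 96/365 = £14,668.2740
Total = £25,955.4795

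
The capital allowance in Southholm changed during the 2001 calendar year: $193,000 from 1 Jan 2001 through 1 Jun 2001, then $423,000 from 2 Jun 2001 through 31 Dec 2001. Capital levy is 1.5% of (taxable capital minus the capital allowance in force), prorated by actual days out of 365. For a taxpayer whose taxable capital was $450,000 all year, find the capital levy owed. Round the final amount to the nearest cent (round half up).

1 Jan – 1 Jun 2001: 152 days, exemption $193,000 → ($450,000 − $193,000) × 1.5% × 152/365 = $1,605.3699
2 Jun – 31 Dec 2001: 213 days, exemption $423,000 → ($450,000 − $423,000) × 1.5% × 213/365 = $236.3425
Total = $1,841.7123

$1,841.71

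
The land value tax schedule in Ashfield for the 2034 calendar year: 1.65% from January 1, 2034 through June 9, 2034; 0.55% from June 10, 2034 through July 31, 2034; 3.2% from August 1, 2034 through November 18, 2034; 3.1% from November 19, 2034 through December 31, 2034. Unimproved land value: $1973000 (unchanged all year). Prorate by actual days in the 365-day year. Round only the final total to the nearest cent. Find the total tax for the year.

$42049.22

January 1 – June 9, 2034: 160 days at 1.65% → $1973000 × 1.65% × 160/365 = $14270.4658
June 10 – July 31, 2034: 52 days at 0.55% → $1973000 × 0.55% × 52/365 = $1545.9671
August 1 – November 18, 2034: 110 days at 3.2% → $1973000 × 3.2% × 110/365 = $19027.2877
November 19 – December 31, 2034: 43 days at 3.1% → $1973000 × 3.1% × 43/365 = $7205.5041
Total = $42049.2247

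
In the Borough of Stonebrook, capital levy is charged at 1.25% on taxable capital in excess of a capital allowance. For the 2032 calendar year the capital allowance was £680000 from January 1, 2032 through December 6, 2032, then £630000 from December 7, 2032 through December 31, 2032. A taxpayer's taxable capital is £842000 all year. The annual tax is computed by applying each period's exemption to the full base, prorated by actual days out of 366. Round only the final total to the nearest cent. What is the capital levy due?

£2067.69

January 1 – December 6, 2032: 341 days, exemption £680000 → (£842000 − £680000) × 1.25% × 341/366 = £1886.6803
December 7 – December 31, 2032: 25 days, exemption £630000 → (£842000 − £630000) × 1.25% × 25/366 = £181.0109
Total = £2067.6913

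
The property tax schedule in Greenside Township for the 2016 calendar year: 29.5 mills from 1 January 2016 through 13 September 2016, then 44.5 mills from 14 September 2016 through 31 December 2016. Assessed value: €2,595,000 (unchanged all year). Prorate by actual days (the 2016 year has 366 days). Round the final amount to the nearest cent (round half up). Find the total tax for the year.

€88,144.92

1 January – 13 September 2016: 257 days at 29.5 mills → €2,595,000 × 2.95% × 257/366 = €53,754.0779
14 September – 31 December 2016: 109 days at 44.5 mills → €2,595,000 × 4.45% × 109/366 = €34,390.8402
Total = €88,144.9180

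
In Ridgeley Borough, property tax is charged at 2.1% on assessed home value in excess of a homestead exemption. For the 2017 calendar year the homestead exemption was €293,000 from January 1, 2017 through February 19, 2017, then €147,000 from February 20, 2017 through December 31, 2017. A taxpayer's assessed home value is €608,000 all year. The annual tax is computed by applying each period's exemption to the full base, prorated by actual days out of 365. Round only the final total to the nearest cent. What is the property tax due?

€9,261.00

January 1 – February 19, 2017: 50 days, exemption €293,000 → (€608,000 − €293,000) × 2.1% × 50/365 = €906.1644
February 20 – December 31, 2017: 315 days, exemption €147,000 → (€608,000 − €147,000) × 2.1% × 315/365 = €8,354.8356
Total = €9,261.0000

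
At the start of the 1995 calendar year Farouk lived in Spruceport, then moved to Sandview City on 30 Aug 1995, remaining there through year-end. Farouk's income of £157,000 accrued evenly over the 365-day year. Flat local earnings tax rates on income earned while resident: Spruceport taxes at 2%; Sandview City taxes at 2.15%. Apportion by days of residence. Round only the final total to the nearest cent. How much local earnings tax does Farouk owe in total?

Spruceport, 1 Jan – 29 Aug 1995: 241 days → £157,000 × 2% × 241/365 = £2,073.2603
Sandview City, 30 Aug – 31 Dec 1995: 124 days → £157,000 × 2.15% × 124/365 = £1,146.7452
Total = £3,220.0055

£3,220.01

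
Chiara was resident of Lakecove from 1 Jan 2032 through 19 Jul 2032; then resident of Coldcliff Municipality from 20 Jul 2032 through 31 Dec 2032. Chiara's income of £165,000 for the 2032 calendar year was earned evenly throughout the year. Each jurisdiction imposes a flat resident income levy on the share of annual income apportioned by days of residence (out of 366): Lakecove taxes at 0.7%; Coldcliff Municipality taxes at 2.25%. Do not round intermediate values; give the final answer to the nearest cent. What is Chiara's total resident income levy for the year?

£2,307.97

Lakecove, 1 Jan – 19 Jul 2032: 201 days → £165,000 × 0.7% × 201/366 = £634.3033
Coldcliff Municipality, 20 Jul – 31 Dec 2032: 165 days → £165,000 × 2.25% × 165/366 = £1,673.6680
Total = £2,307.9713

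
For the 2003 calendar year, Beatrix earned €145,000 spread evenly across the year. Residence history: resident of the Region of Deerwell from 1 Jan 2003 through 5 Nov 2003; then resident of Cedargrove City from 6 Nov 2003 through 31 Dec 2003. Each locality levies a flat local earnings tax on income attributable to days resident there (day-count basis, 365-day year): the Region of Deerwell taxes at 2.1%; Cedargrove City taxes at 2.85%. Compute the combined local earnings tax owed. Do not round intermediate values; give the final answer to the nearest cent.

The Region of Deerwell, 1 Jan – 5 Nov 2003: 309 days → €145,000 × 2.1% × 309/365 = €2,577.8219
Cedargrove City, 6 Nov – 31 Dec 2003: 56 days → €145,000 × 2.85% × 56/365 = €634.0274
Total = €3,211.8493

€3,211.85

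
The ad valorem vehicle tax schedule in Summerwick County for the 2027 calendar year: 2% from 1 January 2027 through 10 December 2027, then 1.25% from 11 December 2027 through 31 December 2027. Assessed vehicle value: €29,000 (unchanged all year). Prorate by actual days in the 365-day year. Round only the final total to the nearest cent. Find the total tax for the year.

1 January – 10 December 2027: 344 days at 2% → €29,000 × 2% × 344/365 = €546.6301
11 December – 31 December 2027: 21 days at 1.25% → €29,000 × 1.25% × 21/365 = €20.8562
Total = €567.4863

€567.49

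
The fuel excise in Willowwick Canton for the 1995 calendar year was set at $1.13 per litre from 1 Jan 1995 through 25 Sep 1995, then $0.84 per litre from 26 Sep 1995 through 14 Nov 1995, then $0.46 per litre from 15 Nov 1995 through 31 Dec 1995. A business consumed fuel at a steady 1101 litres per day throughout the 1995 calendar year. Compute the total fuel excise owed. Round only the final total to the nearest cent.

1 Jan – 25 Sep 1995: 268 days × 1101 litres/day = 295,068 litres at $1.13/litre → $333426.84
26 Sep – 14 Nov 1995: 50 days × 1101 litres/day = 55,050 litres at $0.84/litre → $46242.00
15 Nov – 31 Dec 1995: 47 days × 1101 litres/day = 51,747 litres at $0.46/litre → $23803.62

$403472.46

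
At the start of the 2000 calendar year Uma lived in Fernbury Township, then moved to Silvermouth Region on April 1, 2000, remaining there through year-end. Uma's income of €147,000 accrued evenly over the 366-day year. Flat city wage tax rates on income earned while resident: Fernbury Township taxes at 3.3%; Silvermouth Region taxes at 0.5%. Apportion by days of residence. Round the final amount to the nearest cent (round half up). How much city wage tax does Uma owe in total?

€1,758.38

Fernbury Township, January 1 – March 31, 2000: 91 days → €147,000 × 3.3% × 91/366 = €1,206.1230
Silvermouth Region, April 1 – December 31, 2000: 275 days → €147,000 × 0.5% × 275/366 = €552.2541
Total = €1,758.3770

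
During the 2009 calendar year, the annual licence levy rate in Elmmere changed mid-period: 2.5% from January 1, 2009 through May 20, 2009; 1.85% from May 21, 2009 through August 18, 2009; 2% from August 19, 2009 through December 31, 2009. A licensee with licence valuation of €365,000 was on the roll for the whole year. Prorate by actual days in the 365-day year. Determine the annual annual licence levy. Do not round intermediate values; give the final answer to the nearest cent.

€7,865.00

January 1 – May 20, 2009: 140 days at 2.5% → €365,000 × 2.5% × 140/365 = €3,500.0000
May 21 – August 18, 2009: 90 days at 1.85% → €365,000 × 1.85% × 90/365 = €1,665.0000
August 19 – December 31, 2009: 135 days at 2% → €365,000 × 2% × 135/365 = €2,700.0000
Total = €7,865.0000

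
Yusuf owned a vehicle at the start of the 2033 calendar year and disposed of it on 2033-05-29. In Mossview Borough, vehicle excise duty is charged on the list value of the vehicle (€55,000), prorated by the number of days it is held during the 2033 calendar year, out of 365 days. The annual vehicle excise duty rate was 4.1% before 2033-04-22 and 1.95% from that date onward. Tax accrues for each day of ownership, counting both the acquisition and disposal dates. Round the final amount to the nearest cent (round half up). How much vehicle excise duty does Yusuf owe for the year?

2033-01-01 to 2033-04-21: 111 days at 4.1% → €55,000 × 4.1% × 111/365 = €685.7671
2033-04-22 to 2033-05-29: 38 days at 1.95% → €55,000 × 1.95% × 38/365 = €111.6575
Total = €797.4247

€797.42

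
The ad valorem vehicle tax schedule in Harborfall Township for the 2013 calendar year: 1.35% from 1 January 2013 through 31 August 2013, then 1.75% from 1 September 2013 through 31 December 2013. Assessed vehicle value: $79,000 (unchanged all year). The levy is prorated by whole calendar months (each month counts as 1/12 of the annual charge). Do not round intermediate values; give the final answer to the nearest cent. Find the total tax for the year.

1 January – 31 August 2013: 8 months at 1.35% → $79,000 × 1.35% × 8/12 = $711.0000
1 September – 31 December 2013: 4 months at 1.75% → $79,000 × 1.75% × 4/12 = $460.8333
Total = $1,171.8333

$1,171.83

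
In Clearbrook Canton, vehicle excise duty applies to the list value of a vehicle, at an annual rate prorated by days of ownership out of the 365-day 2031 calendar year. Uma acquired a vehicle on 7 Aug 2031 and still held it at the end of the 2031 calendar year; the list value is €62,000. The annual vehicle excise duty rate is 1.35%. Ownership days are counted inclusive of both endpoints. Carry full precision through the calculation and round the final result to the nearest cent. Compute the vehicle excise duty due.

€337.09

Days held (7 Aug – 31 Dec 2031): 147 out of 365
Tax = €62,000 × 1.35% × 147/365 = €337.0932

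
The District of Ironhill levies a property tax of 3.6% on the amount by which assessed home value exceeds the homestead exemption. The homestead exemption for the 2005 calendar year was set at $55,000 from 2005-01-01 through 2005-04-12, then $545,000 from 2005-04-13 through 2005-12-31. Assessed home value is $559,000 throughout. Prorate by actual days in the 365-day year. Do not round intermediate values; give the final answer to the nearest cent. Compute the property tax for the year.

2005-01-01 to 2005-04-12: 102 days, exemption $55,000 → ($559,000 − $55,000) × 3.6% × 102/365 = $5,070.3781
2005-04-13 to 2005-12-31: 263 days, exemption $545,000 → ($559,000 − $545,000) × 3.6% × 263/365 = $363.1562
Total = $5,433.5342

$5,433.53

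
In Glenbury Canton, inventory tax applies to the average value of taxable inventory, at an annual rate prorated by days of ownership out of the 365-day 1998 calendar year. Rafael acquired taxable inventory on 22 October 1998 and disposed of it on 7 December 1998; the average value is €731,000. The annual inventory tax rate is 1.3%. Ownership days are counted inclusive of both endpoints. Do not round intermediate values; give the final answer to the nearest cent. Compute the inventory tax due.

Days held (22 October – 7 December 1998): 47 out of 365
Tax = €731,000 × 1.3% × 47/365 = €1,223.6740

€1,223.67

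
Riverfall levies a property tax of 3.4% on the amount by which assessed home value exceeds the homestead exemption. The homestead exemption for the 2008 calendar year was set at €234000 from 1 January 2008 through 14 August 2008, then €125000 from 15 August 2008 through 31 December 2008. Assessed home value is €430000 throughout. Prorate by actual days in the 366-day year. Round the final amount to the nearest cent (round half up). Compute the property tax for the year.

€8071.47

1 January – 14 August 2008: 227 days, exemption €234000 → (€430000 − €234000) × 3.4% × 227/366 = €4133.1366
15 August – 31 December 2008: 139 days, exemption €125000 → (€430000 − €125000) × 3.4% × 139/366 = €3938.3333
Total = €8071.4699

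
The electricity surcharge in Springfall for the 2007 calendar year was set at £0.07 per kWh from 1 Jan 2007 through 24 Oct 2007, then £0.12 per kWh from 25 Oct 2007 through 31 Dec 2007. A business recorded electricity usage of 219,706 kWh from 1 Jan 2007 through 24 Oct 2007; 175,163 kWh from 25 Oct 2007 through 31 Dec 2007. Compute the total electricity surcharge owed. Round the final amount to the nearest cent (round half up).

£36,398.98

1 Jan – 24 Oct 2007: 219,706 kWh at £0.07/kWh → £15,379.42
25 Oct – 31 Dec 2007: 175,163 kWh at £0.12/kWh → £21,019.56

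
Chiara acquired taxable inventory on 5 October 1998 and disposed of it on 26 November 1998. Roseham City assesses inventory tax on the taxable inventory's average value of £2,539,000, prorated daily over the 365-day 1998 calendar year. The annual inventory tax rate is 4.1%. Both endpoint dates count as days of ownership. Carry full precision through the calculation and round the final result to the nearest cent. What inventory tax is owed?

£15,115.75

Days held (5 October – 26 November 1998): 53 out of 365
Tax = £2,539,000 × 4.1% × 53/365 = £15,115.7452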